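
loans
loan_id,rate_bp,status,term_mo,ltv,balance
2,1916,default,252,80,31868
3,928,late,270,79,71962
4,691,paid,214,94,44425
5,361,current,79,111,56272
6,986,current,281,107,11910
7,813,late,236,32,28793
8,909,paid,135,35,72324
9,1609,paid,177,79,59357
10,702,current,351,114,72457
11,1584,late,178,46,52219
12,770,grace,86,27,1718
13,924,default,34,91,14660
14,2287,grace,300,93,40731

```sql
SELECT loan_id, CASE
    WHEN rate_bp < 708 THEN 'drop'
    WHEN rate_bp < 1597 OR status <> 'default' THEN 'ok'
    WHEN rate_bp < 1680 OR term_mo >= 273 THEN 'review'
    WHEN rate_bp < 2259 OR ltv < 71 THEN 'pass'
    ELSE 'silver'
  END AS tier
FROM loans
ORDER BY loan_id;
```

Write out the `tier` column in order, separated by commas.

loan_id=2: rate_bp < 2259 OR ltv < 71 → pass
loan_id=3: rate_bp < 1597 OR status <> 'default' → ok
loan_id=4: rate_bp < 708 → drop
loan_id=5: rate_bp < 708 → drop
loan_id=6: rate_bp < 1597 OR status <> 'default' → ok
loan_id=7: rate_bp < 1597 OR status <> 'default' → ok
loan_id=8: rate_bp < 1597 OR status <> 'default' → ok
loan_id=9: rate_bp < 1597 OR status <> 'default' → ok
loan_id=10: rate_bp < 708 → drop
loan_id=11: rate_bp < 1597 OR status <> 'default' → ok
loan_id=12: rate_bp < 1597 OR status <> 'default' → ok
loan_id=13: rate_bp < 1597 OR status <> 'default' → ok
loan_id=14: rate_bp < 1597 OR status <> 'default' → ok

pass, ok, drop, drop, ok, ok, ok, ok, drop, ok, ok, ok, ok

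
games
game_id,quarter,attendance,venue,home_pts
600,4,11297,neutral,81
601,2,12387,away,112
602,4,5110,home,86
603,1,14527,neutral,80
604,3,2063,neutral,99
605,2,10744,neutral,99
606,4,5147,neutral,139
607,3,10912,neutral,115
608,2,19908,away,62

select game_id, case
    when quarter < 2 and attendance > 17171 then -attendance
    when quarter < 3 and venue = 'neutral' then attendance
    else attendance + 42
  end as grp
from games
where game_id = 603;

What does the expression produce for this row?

game_id = 603: quarter=1, attendance=14527, venue=neutral, home_pts=80.
quarter < 2 and attendance > 17171 → false
quarter < 3 and venue = 'neutral' → true → 14527

14527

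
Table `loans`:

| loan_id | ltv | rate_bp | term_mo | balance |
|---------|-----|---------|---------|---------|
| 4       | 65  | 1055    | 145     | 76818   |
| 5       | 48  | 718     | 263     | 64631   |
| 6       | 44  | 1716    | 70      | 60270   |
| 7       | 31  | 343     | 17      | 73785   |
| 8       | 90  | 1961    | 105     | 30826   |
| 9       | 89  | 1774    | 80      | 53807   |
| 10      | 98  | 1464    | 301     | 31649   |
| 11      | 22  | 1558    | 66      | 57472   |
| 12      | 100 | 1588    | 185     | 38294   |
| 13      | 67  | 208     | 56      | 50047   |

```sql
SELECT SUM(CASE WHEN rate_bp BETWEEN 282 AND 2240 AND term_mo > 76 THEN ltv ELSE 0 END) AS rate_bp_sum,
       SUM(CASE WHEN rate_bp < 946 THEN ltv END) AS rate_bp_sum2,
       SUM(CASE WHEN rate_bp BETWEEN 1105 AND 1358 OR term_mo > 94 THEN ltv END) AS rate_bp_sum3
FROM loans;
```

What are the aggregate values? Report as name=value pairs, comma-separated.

[rate_bp_sum: rate_bp BETWEEN 282 AND 2240 AND term_mo > 76]
loan_id=4: ✓ → 65
loan_id=5: ✓ → 48
loan_id=6: ✗
loan_id=7: ✗
loan_id=8: ✓ → 90
loan_id=9: ✓ → 89
loan_id=10: ✓ → 98
loan_id=11: ✗
loan_id=12: ✓ → 100
loan_id=13: ✗
rate_bp_sum = 65 + 48 + 90 + 89 + 98 + 100 = 490
—
[rate_bp_sum2: rate_bp < 946]
loan_id=4: ✗
loan_id=5: ✓ → 48
loan_id=6: ✗
loan_id=7: ✓ → 31
loan_id=8: ✗
loan_id=9: ✗
loan_id=10: ✗
loan_id=11: ✗
loan_id=12: ✗
loan_id=13: ✓ → 67
rate_bp_sum2 = 48 + 31 + 67 = 146
—
[rate_bp_sum3: rate_bp BETWEEN 1105 AND 1358 OR term_mo > 94]
loan_id=4: ✓ → 65
loan_id=5: ✓ → 48
loan_id=6: ✗
loan_id=7: ✗
loan_id=8: ✓ → 90
loan_id=9: ✗
loan_id=10: ✓ → 98
loan_id=11: ✗
loan_id=12: ✓ → 100
loan_id=13: ✗
rate_bp_sum3 = 65 + 48 + 90 + 98 + 100 = 401

rate_bp_sum=490, rate_bp_sum2=146, rate_bp_sum3=401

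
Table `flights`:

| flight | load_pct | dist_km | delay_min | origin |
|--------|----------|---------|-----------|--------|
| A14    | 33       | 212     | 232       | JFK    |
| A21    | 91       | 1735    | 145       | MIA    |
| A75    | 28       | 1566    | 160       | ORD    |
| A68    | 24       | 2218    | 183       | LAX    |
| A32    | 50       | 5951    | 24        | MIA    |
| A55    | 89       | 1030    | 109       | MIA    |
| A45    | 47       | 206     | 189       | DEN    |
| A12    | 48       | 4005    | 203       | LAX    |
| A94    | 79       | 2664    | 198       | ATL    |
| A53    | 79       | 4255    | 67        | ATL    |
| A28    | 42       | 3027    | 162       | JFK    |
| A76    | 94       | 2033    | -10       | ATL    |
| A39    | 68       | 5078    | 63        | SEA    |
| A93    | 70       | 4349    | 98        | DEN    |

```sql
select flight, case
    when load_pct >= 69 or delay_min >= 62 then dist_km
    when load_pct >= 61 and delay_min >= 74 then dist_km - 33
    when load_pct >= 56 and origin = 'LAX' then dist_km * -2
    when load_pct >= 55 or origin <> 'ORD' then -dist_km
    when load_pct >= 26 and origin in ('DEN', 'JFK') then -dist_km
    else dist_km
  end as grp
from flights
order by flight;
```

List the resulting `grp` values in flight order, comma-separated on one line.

4005, 212, 1735, 3027, -5951, 5078, 206, 4255, 1030, 2218, 1566, 2033, 4349, 2664

flight=A12: load_pct >= 69 or delay_min >= 62 → 4005
flight=A14: load_pct >= 69 or delay_min >= 62 → 212
flight=A21: load_pct >= 69 or delay_min >= 62 → 1735
flight=A28: load_pct >= 69 or delay_min >= 62 → 3027
flight=A32: load_pct >= 55 or origin <> 'ORD' → -5951
flight=A39: load_pct >= 69 or delay_min >= 62 → 5078
flight=A45: load_pct >= 69 or delay_min >= 62 → 206
flight=A53: load_pct >= 69 or delay_min >= 62 → 4255
flight=A55: load_pct >= 69 or delay_min >= 62 → 1030
flight=A68: load_pct >= 69 or delay_min >= 62 → 2218
flight=A75: load_pct >= 69 or delay_min >= 62 → 1566
flight=A76: load_pct >= 69 or delay_min >= 62 → 2033
flight=A93: load_pct >= 69 or delay_min >= 62 → 4349
flight=A94: load_pct >= 69 or delay_min >= 62 → 2664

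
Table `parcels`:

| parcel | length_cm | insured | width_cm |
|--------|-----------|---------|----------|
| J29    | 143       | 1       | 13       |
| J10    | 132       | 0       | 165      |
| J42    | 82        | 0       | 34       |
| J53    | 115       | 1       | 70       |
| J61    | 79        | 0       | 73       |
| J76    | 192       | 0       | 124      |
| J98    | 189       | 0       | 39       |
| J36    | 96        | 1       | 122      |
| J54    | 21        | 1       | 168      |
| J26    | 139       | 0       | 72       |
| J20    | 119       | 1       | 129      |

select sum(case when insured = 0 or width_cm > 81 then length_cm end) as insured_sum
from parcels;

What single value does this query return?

parcel=J29: ✗
parcel=J10: ✓ → 132
parcel=J42: ✓ → 82
parcel=J53: ✗
parcel=J61: ✓ → 79
parcel=J76: ✓ → 192
parcel=J98: ✓ → 189
parcel=J36: ✓ → 96
parcel=J54: ✓ → 21
parcel=J26: ✓ → 139
parcel=J20: ✓ → 119
insured_sum = 132 + 82 + 79 + 192 + 189 + 96 + 21 + 139 + 119 = 1049

1049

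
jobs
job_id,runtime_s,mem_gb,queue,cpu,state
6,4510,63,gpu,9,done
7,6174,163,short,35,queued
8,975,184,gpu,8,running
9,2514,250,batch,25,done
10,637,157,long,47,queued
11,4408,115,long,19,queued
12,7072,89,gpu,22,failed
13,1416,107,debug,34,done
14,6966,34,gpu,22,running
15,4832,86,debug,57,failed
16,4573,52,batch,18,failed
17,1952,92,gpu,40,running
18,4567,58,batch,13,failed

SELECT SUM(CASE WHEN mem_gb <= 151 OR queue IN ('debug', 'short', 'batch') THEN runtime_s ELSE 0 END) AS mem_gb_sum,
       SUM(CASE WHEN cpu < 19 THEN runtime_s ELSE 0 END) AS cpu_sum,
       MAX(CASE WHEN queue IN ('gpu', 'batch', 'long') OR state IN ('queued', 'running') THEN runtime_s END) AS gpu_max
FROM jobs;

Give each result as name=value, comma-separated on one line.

mem_gb_sum=48984, cpu_sum=14625, gpu_max=7072

[mem_gb_sum: mem_gb <= 151 OR queue IN ('debug', 'short', 'batch')]
job_id=6: ✓ → 4510
job_id=7: ✓ → 6174
job_id=8: ✗
job_id=9: ✓ → 2514
job_id=10: ✗
job_id=11: ✓ → 4408
job_id=12: ✓ → 7072
job_id=13: ✓ → 1416
job_id=14: ✓ → 6966
job_id=15: ✓ → 4832
job_id=16: ✓ → 4573
job_id=17: ✓ → 1952
job_id=18: ✓ → 4567
mem_gb_sum = 4510 + 6174 + 2514 + 4408 + 7072 + 1416 + 6966 + 4832 + 4573 + 1952 + 4567 = 48984
—
[cpu_sum: cpu < 19]
job_id=6: ✓ → 4510
job_id=7: ✗
job_id=8: ✓ → 975
job_id=9: ✗
job_id=10: ✗
job_id=11: ✗
job_id=12: ✗
job_id=13: ✗
job_id=14: ✗
job_id=15: ✗
job_id=16: ✓ → 4573
job_id=17: ✗
job_id=18: ✓ → 4567
cpu_sum = 4510 + 975 + 4573 + 4567 = 14625
—
[gpu_max: queue IN ('gpu', 'batch', 'long') OR state IN ('queued', 'running')]
job_id=6: ✓ → 4510
job_id=7: ✓ → 6174
job_id=8: ✓ → 975
job_id=9: ✓ → 2514
job_id=10: ✓ → 637
job_id=11: ✓ → 4408
job_id=12: ✓ → 7072
job_id=13: ✗
job_id=14: ✓ → 6966
job_id=15: ✗
job_id=16: ✓ → 4573
job_id=17: ✓ → 1952
job_id=18: ✓ → 4567
gpu_max = MAX(4510, 6174, 975, 2514, 637, 4408, 7072, 6966, 4573, 1952, 4567) = 7072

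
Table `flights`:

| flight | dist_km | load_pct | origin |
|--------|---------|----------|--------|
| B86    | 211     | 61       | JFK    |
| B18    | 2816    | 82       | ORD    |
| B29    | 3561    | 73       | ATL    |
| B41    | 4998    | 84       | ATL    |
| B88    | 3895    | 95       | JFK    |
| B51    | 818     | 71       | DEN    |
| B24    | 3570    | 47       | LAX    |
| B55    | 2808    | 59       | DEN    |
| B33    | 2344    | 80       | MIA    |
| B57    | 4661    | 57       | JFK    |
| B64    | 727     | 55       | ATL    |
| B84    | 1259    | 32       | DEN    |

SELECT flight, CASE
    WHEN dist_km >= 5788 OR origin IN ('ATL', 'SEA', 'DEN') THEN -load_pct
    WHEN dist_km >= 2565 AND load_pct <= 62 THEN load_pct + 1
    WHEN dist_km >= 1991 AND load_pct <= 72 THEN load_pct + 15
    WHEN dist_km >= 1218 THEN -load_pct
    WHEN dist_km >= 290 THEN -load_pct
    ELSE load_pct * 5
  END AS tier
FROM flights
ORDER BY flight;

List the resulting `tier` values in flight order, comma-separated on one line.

flight=B18: dist_km >= 1218 → -82
flight=B24: dist_km >= 2565 AND load_pct <= 62 → 48
flight=B29: dist_km >= 5788 OR origin IN ('ATL', 'SEA', 'DEN') → -73
flight=B33: dist_km >= 1218 → -80
flight=B41: dist_km >= 5788 OR origin IN ('ATL', 'SEA', 'DEN') → -84
flight=B51: dist_km >= 5788 OR origin IN ('ATL', 'SEA', 'DEN') → -71
flight=B55: dist_km >= 5788 OR origin IN ('ATL', 'SEA', 'DEN') → -59
flight=B57: dist_km >= 2565 AND load_pct <= 62 → 58
flight=B64: dist_km >= 5788 OR origin IN ('ATL', 'SEA', 'DEN') → -55
flight=B84: dist_km >= 5788 OR origin IN ('ATL', 'SEA', 'DEN') → -32
flight=B86: ELSE → 305
flight=B88: dist_km >= 1218 → -95

-82, 48, -73, -80, -84, -71, -59, 58, -55, -32, 305, -95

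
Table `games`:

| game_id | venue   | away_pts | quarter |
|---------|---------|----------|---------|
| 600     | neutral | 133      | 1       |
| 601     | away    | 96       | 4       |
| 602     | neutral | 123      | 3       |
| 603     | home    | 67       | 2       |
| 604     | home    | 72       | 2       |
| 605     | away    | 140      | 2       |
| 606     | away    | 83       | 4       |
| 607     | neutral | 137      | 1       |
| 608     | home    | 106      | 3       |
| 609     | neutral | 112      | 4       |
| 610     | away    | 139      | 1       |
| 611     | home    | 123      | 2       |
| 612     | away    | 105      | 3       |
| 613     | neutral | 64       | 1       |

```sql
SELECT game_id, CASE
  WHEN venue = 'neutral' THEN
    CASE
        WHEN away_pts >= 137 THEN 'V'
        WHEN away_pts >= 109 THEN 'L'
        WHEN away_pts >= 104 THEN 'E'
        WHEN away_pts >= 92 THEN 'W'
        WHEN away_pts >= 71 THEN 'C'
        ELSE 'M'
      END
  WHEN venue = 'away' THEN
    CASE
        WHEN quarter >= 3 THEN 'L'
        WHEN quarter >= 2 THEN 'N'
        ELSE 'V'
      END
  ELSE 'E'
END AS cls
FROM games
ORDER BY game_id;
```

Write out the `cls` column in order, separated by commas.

L, L, L, E, E, N, L, V, E, L, V, E, L, M

game_id=600: venue='neutral' → inner[away_pts >= 109] → L
game_id=601: venue='away' → inner[quarter >= 3] → L
game_id=602: venue='neutral' → inner[away_pts >= 109] → L
game_id=603: venue='home' → outer ELSE → E
game_id=604: venue='home' → outer ELSE → E
game_id=605: venue='away' → inner[quarter >= 2] → N
game_id=606: venue='away' → inner[quarter >= 3] → L
game_id=607: venue='neutral' → inner[away_pts >= 137] → V
game_id=608: venue='home' → outer ELSE → E
game_id=609: venue='neutral' → inner[away_pts >= 109] → L
game_id=610: venue='away' → inner[ELSE] → V
game_id=611: venue='home' → outer ELSE → E
game_id=612: venue='away' → inner[quarter >= 3] → L
game_id=613: venue='neutral' → inner[ELSE] → M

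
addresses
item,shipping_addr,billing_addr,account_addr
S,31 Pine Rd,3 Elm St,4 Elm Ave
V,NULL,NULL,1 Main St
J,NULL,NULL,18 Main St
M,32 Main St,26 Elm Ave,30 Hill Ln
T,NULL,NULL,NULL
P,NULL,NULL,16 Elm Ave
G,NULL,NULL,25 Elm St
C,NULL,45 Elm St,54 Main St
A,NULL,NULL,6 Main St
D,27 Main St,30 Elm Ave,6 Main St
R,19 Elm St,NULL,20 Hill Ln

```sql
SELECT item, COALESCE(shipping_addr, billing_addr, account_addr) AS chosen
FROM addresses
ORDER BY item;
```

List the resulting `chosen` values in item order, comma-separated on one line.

6 Main St, 45 Elm St, 27 Main St, 25 Elm St, 18 Main St, 32 Main St, 16 Elm Ave, 19 Elm St, 31 Pine Rd, NULL, 1 Main St

item=A: shipping_addr=NULL, billing_addr=NULL, account_addr=6 Main St → 6 Main St
item=C: shipping_addr=NULL, billing_addr=45 Elm St → 45 Elm St
item=D: shipping_addr=27 Main St → 27 Main St
item=G: shipping_addr=NULL, billing_addr=NULL, account_addr=25 Elm St → 25 Elm St
item=J: shipping_addr=NULL, billing_addr=NULL, account_addr=18 Main St → 18 Main St
item=M: shipping_addr=32 Main St → 32 Main St
item=P: shipping_addr=NULL, billing_addr=NULL, account_addr=16 Elm Ave → 16 Elm Ave
item=R: shipping_addr=19 Elm St → 19 Elm St
item=S: shipping_addr=31 Pine Rd → 31 Pine Rd
item=T: shipping_addr=NULL, billing_addr=NULL, account_addr=NULL (all NULL) → NULL
item=V: shipping_addr=NULL, billing_addr=NULL, account_addr=1 Main St → 1 Main St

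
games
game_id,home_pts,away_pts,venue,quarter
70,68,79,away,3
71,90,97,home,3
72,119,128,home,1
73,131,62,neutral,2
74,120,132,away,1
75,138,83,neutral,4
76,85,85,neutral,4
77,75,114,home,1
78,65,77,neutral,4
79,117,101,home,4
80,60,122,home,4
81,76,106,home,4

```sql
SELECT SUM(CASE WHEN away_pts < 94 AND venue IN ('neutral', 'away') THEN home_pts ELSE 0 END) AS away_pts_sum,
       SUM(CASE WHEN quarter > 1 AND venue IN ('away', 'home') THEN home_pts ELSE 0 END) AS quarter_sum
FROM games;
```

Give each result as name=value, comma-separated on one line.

away_pts_sum=487, quarter_sum=411

[away_pts_sum: away_pts < 94 AND venue IN ('neutral', 'away')]
game_id=70: ✓ → 68
game_id=71: ✗
game_id=72: ✗
game_id=73: ✓ → 131
game_id=74: ✗
game_id=75: ✓ → 138
game_id=76: ✓ → 85
game_id=77: ✗
game_id=78: ✓ → 65
game_id=79: ✗
game_id=80: ✗
game_id=81: ✗
away_pts_sum = 68 + 131 + 138 + 85 + 65 = 487
—
[quarter_sum: quarter > 1 AND venue IN ('away', 'home')]
game_id=70: ✓ → 68
game_id=71: ✓ → 90
game_id=72: ✗
game_id=73: ✗
game_id=74: ✗
game_id=75: ✗
game_id=76: ✗
game_id=77: ✗
game_id=78: ✗
game_id=79: ✓ → 117
game_id=80: ✓ → 60
game_id=81: ✓ → 76
quarter_sum = 68 + 90 + 117 + 60 + 76 = 411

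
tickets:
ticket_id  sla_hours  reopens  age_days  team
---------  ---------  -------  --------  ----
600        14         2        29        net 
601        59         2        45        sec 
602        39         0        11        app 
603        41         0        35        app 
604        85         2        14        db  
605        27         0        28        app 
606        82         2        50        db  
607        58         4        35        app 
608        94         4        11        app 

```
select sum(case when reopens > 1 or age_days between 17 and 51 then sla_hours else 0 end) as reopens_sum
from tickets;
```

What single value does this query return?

460

ticket_id=600: ✓ → 14
ticket_id=601: ✓ → 59
ticket_id=602: ✗
ticket_id=603: ✓ → 41
ticket_id=604: ✓ → 85
ticket_id=605: ✓ → 27
ticket_id=606: ✓ → 82
ticket_id=607: ✓ → 58
ticket_id=608: ✓ → 94
reopens_sum = 14 + 59 + 41 + 85 + 27 + 82 + 58 + 94 = 460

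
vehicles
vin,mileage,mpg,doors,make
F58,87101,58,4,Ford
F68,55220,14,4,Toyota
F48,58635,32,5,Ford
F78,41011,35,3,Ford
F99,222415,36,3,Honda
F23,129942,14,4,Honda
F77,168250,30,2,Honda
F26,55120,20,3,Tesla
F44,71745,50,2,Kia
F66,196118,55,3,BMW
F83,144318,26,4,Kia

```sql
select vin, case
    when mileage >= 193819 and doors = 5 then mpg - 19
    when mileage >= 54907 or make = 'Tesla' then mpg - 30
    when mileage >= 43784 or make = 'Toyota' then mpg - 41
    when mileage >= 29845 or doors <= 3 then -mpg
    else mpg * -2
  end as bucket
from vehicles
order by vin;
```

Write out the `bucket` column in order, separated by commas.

vin=F23: mileage >= 54907 or make = 'Tesla' → -16
vin=F26: mileage >= 54907 or make = 'Tesla' → -10
vin=F44: mileage >= 54907 or make = 'Tesla' → 20
vin=F48: mileage >= 54907 or make = 'Tesla' → 2
vin=F58: mileage >= 54907 or make = 'Tesla' → 28
vin=F66: mileage >= 54907 or make = 'Tesla' → 25
vin=F68: mileage >= 54907 or make = 'Tesla' → -16
vin=F77: mileage >= 54907 or make = 'Tesla' → 0
vin=F78: mileage >= 29845 or doors <= 3 → -35
vin=F83: mileage >= 54907 or make = 'Tesla' → -4
vin=F99: mileage >= 54907 or make = 'Tesla' → 6

-16, -10, 20, 2, 28, 25, -16, 0, -35, -4, 6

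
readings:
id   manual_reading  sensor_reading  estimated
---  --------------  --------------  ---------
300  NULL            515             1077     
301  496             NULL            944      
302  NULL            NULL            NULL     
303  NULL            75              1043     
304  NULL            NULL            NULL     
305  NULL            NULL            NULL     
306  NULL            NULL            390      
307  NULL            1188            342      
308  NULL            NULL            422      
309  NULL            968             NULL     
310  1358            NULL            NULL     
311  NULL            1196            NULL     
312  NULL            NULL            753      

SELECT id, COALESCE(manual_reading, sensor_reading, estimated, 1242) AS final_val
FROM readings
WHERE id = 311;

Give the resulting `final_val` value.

id = 311: manual_reading=NULL, sensor_reading=1196, estimated=NULL.
manual_reading=NULL, sensor_reading=1196 → 1196

1196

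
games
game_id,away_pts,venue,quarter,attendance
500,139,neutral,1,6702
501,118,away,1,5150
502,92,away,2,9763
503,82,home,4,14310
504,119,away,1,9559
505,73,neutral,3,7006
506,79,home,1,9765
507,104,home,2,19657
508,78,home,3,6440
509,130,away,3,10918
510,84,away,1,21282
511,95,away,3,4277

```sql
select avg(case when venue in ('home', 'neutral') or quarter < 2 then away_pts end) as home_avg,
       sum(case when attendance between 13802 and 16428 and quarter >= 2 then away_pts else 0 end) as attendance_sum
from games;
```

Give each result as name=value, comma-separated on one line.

[home_avg: venue in ('home', 'neutral') or quarter < 2]
game_id=500: ✓ → 139
game_id=501: ✓ → 118
game_id=502: ✗
game_id=503: ✓ → 82
game_id=504: ✓ → 119
game_id=505: ✓ → 73
game_id=506: ✓ → 79
game_id=507: ✓ → 104
game_id=508: ✓ → 78
game_id=509: ✗
game_id=510: ✓ → 84
game_id=511: ✗
home_avg = (139 + 118 + 82 + 119 + 73 + 79 + 104 + 78 + 84) / 9 = 97.3333333333
—
[attendance_sum: attendance between 13802 and 16428 and quarter >= 2]
game_id=500: ✗
game_id=501: ✗
game_id=502: ✗
game_id=503: ✓ → 82
game_id=504: ✗
game_id=505: ✗
game_id=506: ✗
game_id=507: ✗
game_id=508: ✗
game_id=509: ✗
game_id=510: ✗
game_id=511: ✗
attendance_sum = 82

home_avg=97.3333333333, attendance_sum=82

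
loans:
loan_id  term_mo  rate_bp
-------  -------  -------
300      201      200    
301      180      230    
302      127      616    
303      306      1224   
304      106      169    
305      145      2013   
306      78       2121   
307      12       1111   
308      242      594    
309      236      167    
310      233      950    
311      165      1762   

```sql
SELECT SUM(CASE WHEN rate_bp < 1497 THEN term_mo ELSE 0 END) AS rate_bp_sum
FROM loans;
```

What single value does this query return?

1643

loan_id=300: ✓ → 201
loan_id=301: ✓ → 180
loan_id=302: ✓ → 127
loan_id=303: ✓ → 306
loan_id=304: ✓ → 106
loan_id=305: ✗
loan_id=306: ✗
loan_id=307: ✓ → 12
loan_id=308: ✓ → 242
loan_id=309: ✓ → 236
loan_id=310: ✓ → 233
loan_id=311: ✗
rate_bp_sum = 201 + 180 + 127 + 306 + 106 + 12 + 242 + 236 + 233 = 1643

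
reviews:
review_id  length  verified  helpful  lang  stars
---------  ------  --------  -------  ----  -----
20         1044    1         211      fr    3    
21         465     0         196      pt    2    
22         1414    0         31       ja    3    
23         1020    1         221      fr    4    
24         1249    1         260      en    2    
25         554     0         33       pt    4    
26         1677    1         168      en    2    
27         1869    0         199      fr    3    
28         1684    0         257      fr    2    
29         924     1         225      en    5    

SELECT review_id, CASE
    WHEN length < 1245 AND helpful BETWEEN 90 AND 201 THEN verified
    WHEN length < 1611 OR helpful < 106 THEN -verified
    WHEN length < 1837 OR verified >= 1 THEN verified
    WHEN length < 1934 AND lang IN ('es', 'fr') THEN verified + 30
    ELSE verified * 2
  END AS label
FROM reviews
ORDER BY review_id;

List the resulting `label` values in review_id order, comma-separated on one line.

review_id=20: length < 1611 OR helpful < 106 → -1
review_id=21: length < 1245 AND helpful BETWEEN 90 AND 201 → 0
review_id=22: length < 1611 OR helpful < 106 → 0
review_id=23: length < 1611 OR helpful < 106 → -1
review_id=24: length < 1611 OR helpful < 106 → -1
review_id=25: length < 1611 OR helpful < 106 → 0
review_id=26: length < 1837 OR verified >= 1 → 1
review_id=27: length < 1934 AND lang IN ('es', 'fr') → 30
review_id=28: length < 1837 OR verified >= 1 → 0
review_id=29: length < 1611 OR helpful < 106 → -1

-1, 0, 0, -1, -1, 0, 1, 30, 0, -1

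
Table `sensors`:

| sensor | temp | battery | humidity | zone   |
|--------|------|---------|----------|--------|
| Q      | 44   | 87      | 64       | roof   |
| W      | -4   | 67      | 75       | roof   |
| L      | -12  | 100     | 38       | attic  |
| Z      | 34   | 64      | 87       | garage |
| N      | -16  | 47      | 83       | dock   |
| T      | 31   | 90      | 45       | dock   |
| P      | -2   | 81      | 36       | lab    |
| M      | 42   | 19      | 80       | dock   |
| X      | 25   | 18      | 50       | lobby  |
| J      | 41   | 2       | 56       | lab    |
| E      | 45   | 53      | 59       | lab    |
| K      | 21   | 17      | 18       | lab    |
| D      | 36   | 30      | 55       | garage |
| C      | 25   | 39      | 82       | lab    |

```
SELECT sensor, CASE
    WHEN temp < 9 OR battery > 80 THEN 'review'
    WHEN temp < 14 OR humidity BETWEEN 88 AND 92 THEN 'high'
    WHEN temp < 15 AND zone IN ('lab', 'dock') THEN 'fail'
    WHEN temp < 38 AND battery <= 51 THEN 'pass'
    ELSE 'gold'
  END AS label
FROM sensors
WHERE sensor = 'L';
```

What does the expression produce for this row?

sensor = L: temp=-12, battery=100, humidity=38, zone=attic.
temp < 9 OR battery > 80 → true → review

review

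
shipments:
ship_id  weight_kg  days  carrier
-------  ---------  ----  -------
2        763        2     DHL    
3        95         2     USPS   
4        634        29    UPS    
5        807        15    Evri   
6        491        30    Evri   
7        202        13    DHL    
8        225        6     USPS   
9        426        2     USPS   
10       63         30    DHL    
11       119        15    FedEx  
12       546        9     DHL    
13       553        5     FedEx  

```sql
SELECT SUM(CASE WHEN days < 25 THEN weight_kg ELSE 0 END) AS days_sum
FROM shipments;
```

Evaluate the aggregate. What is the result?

ship_id=2: ✓ → 763
ship_id=3: ✓ → 95
ship_id=4: ✗
ship_id=5: ✓ → 807
ship_id=6: ✗
ship_id=7: ✓ → 202
ship_id=8: ✓ → 225
ship_id=9: ✓ → 426
ship_id=10: ✗
ship_id=11: ✓ → 119
ship_id=12: ✓ → 546
ship_id=13: ✓ → 553
days_sum = 763 + 95 + 807 + 202 + 225 + 426 + 119 + 546 + 553 = 3736

3736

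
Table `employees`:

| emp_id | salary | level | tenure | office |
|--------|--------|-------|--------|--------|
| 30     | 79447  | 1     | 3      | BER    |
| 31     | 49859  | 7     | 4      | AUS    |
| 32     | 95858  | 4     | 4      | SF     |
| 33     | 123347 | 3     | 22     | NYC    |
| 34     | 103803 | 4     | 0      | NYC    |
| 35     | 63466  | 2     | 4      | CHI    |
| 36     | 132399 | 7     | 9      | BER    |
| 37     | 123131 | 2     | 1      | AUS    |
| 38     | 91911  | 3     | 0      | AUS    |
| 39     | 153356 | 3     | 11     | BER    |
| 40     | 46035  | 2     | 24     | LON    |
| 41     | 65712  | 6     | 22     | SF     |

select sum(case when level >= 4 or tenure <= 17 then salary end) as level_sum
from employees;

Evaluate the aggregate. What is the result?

emp_id=30: ✓ → 79447
emp_id=31: ✓ → 49859
emp_id=32: ✓ → 95858
emp_id=33: ✗
emp_id=34: ✓ → 103803
emp_id=35: ✓ → 63466
emp_id=36: ✓ → 132399
emp_id=37: ✓ → 123131
emp_id=38: ✓ → 91911
emp_id=39: ✓ → 153356
emp_id=40: ✗
emp_id=41: ✓ → 65712
level_sum = 79447 + 49859 + 95858 + 103803 + 63466 + 132399 + 123131 + 91911 + 153356 + 65712 = 958942

958942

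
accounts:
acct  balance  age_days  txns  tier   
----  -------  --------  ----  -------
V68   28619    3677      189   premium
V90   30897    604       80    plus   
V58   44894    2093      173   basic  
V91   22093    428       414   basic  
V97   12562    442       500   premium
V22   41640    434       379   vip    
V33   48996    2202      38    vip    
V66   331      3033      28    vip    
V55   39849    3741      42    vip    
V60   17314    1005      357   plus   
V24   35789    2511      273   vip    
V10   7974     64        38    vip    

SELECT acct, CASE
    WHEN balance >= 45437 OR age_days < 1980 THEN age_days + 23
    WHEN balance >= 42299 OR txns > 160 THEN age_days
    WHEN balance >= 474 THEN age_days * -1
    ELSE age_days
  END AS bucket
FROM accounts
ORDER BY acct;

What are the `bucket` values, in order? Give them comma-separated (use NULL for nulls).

acct=V10: balance >= 45437 OR age_days < 1980 → 87
acct=V22: balance >= 45437 OR age_days < 1980 → 457
acct=V24: balance >= 42299 OR txns > 160 → 2511
acct=V33: balance >= 45437 OR age_days < 1980 → 2225
acct=V55: balance >= 474 → -3741
acct=V58: balance >= 42299 OR txns > 160 → 2093
acct=V60: balance >= 45437 OR age_days < 1980 → 1028
acct=V66: ELSE → 3033
acct=V68: balance >= 42299 OR txns > 160 → 3677
acct=V90: balance >= 45437 OR age_days < 1980 → 627
acct=V91: balance >= 45437 OR age_days < 1980 → 451
acct=V97: balance >= 45437 OR age_days < 1980 → 465

87, 457, 2511, 2225, -3741, 2093, 1028, 3033, 3677, 627, 451, 465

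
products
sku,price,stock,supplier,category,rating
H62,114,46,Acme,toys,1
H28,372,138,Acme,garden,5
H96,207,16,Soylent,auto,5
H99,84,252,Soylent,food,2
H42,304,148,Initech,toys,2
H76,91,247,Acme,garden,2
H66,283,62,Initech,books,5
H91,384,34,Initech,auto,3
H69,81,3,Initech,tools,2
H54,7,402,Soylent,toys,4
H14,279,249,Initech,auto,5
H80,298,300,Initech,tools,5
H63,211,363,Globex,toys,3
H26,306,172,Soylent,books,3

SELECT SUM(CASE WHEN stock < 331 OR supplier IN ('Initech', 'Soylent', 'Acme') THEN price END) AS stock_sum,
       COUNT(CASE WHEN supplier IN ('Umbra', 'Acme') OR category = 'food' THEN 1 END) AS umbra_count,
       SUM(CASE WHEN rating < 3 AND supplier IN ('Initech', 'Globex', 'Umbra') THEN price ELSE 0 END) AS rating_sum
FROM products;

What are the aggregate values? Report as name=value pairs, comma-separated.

stock_sum=2810, umbra_count=4, rating_sum=385

[stock_sum: stock < 331 OR supplier IN ('Initech', 'Soylent', 'Acme')]
sku=H62: ✓ → 114
sku=H28: ✓ → 372
sku=H96: ✓ → 207
sku=H99: ✓ → 84
sku=H42: ✓ → 304
sku=H76: ✓ → 91
sku=H66: ✓ → 283
sku=H91: ✓ → 384
sku=H69: ✓ → 81
sku=H54: ✓ → 7
sku=H14: ✓ → 279
sku=H80: ✓ → 298
sku=H63: ✗
sku=H26: ✓ → 306
stock_sum = 114 + 372 + 207 + 84 + 304 + 91 + 283 + 384 + 81 + 7 + 279 + 298 + 306 = 2810
—
[umbra_count: supplier IN ('Umbra', 'Acme') OR category = 'food']
sku=H62: ✓ → 1
sku=H28: ✓ → 1
sku=H96: ✗
sku=H99: ✓ → 1
sku=H42: ✗
sku=H76: ✓ → 1
sku=H66: ✗
sku=H91: ✗
sku=H69: ✗
sku=H54: ✗
sku=H14: ✗
sku=H80: ✗
sku=H63: ✗
sku=H26: ✗
umbra_count = COUNT(1, 1, 1, 1) = 4
—
[rating_sum: rating < 3 AND supplier IN ('Initech', 'Globex', 'Umbra')]
sku=H62: ✗
sku=H28: ✗
sku=H96: ✗
sku=H99: ✗
sku=H42: ✓ → 304
sku=H76: ✗
sku=H66: ✗
sku=H91: ✗
sku=H69: ✓ → 81
sku=H54: ✗
sku=H14: ✗
sku=H80: ✗
sku=H63: ✗
sku=H26: ✗
rating_sum = 304 + 81 = 385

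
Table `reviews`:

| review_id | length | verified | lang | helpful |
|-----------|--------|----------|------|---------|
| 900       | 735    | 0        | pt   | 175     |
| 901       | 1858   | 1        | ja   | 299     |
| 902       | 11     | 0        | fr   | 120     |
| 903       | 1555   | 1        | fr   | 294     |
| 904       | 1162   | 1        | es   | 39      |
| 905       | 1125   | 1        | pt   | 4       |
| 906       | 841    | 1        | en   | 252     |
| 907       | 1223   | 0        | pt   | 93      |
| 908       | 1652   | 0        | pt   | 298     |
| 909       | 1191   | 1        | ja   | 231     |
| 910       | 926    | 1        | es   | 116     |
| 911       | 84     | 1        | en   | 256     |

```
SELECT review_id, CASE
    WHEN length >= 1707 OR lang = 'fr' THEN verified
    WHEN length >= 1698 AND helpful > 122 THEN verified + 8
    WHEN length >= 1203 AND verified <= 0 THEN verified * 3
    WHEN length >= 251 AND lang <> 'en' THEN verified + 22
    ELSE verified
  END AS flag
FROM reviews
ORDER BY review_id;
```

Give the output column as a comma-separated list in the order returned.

22, 1, 0, 1, 23, 23, 1, 0, 0, 23, 23, 1

review_id=900: length >= 251 AND lang <> 'en' → 22
review_id=901: length >= 1707 OR lang = 'fr' → 1
review_id=902: length >= 1707 OR lang = 'fr' → 0
review_id=903: length >= 1707 OR lang = 'fr' → 1
review_id=904: length >= 251 AND lang <> 'en' → 23
review_id=905: length >= 251 AND lang <> 'en' → 23
review_id=906: ELSE → 1
review_id=907: length >= 1203 AND verified <= 0 → 0
review_id=908: length >= 1203 AND verified <= 0 → 0
review_id=909: length >= 251 AND lang <> 'en' → 23
review_id=910: length >= 251 AND lang <> 'en' → 23
review_id=911: ELSE → 1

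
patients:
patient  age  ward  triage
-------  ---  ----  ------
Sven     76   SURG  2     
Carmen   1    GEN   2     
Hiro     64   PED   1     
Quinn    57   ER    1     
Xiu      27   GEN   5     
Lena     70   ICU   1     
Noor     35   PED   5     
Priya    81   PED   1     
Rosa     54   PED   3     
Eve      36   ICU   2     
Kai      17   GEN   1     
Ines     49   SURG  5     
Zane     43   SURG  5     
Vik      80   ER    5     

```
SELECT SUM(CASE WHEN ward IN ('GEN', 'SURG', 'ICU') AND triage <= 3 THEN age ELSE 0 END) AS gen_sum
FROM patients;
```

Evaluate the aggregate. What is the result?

200

patient=Sven: ✓ → 76
patient=Carmen: ✓ → 1
patient=Hiro: ✗
patient=Quinn: ✗
patient=Xiu: ✗
patient=Lena: ✓ → 70
patient=Noor: ✗
patient=Priya: ✗
patient=Rosa: ✗
patient=Eve: ✓ → 36
patient=Kai: ✓ → 17
patient=Ines: ✗
patient=Zane: ✗
patient=Vik: ✗
gen_sum = 76 + 1 + 70 + 36 + 17 = 200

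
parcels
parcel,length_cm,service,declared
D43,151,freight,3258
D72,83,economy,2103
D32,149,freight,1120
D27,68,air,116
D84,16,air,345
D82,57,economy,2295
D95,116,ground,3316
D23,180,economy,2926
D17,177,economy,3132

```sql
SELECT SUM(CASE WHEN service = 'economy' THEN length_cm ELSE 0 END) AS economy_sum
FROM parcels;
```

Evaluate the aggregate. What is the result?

497

parcel=D43: ✗
parcel=D72: ✓ → 83
parcel=D32: ✗
parcel=D27: ✗
parcel=D84: ✗
parcel=D82: ✓ → 57
parcel=D95: ✗
parcel=D23: ✓ → 180
parcel=D17: ✓ → 177
economy_sum = 83 + 57 + 180 + 177 = 497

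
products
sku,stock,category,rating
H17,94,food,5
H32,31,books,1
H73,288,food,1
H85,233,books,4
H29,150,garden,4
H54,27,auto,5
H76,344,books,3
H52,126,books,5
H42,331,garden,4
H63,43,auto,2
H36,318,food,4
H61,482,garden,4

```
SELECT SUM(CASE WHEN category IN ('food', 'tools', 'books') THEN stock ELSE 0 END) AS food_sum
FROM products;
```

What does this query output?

1434

sku=H17: ✓ → 94
sku=H32: ✓ → 31
sku=H73: ✓ → 288
sku=H85: ✓ → 233
sku=H29: ✗
sku=H54: ✗
sku=H76: ✓ → 344
sku=H52: ✓ → 126
sku=H42: ✗
sku=H63: ✗
sku=H36: ✓ → 318
sku=H61: ✗
food_sum = 94 + 31 + 288 + 233 + 344 + 126 + 318 = 1434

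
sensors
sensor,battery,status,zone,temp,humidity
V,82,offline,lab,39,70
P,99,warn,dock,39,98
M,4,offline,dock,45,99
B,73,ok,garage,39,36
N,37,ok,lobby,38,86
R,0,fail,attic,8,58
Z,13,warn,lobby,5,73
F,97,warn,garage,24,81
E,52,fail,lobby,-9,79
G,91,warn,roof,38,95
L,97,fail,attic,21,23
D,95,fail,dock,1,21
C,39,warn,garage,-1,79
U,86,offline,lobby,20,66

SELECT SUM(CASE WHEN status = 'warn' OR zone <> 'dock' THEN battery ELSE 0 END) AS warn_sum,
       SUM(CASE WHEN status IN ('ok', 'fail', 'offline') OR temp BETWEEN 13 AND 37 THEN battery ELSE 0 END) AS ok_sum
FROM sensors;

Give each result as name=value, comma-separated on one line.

[warn_sum: status = 'warn' OR zone <> 'dock']
sensor=V: ✓ → 82
sensor=P: ✓ → 99
sensor=M: ✗
sensor=B: ✓ → 73
sensor=N: ✓ → 37
sensor=R: ✓ → 0
sensor=Z: ✓ → 13
sensor=F: ✓ → 97
sensor=E: ✓ → 52
sensor=G: ✓ → 91
sensor=L: ✓ → 97
sensor=D: ✗
sensor=C: ✓ → 39
sensor=U: ✓ → 86
warn_sum = 82 + 99 + 73 + 37 + 13 + 97 + 52 + 91 + 97 + 39 + 86 = 766
—
[ok_sum: status IN ('ok', 'fail', 'offline') OR temp BETWEEN 13 AND 37]
sensor=V: ✓ → 82
sensor=P: ✗
sensor=M: ✓ → 4
sensor=B: ✓ → 73
sensor=N: ✓ → 37
sensor=R: ✓ → 0
sensor=Z: ✗
sensor=F: ✓ → 97
sensor=E: ✓ → 52
sensor=G: ✗
sensor=L: ✓ → 97
sensor=D: ✓ → 95
sensor=C: ✗
sensor=U: ✓ → 86
ok_sum = 82 + 4 + 73 + 37 + 97 + 52 + 97 + 95 + 86 = 623

warn_sum=766, ok_sum=623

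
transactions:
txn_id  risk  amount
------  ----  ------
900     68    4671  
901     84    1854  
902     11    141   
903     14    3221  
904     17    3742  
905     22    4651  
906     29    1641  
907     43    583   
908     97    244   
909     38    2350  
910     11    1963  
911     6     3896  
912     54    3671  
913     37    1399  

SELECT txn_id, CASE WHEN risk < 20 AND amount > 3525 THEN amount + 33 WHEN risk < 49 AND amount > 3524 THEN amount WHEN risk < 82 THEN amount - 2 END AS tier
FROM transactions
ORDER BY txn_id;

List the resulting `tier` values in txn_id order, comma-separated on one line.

4669, NULL, 139, 3219, 3775, 4651, 1639, 581, NULL, 2348, 1961, 3929, 3669, 1397

txn_id=900: risk < 82 → 4669
txn_id=901: (no match → NULL) → NULL
txn_id=902: risk < 82 → 139
txn_id=903: risk < 82 → 3219
txn_id=904: risk < 20 AND amount > 3525 → 3775
txn_id=905: risk < 49 AND amount > 3524 → 4651
txn_id=906: risk < 82 → 1639
txn_id=907: risk < 82 → 581
txn_id=908: (no match → NULL) → NULL
txn_id=909: risk < 82 → 2348
txn_id=910: risk < 82 → 1961
txn_id=911: risk < 20 AND amount > 3525 → 3929
txn_id=912: risk < 82 → 3669
txn_id=913: risk < 82 → 1397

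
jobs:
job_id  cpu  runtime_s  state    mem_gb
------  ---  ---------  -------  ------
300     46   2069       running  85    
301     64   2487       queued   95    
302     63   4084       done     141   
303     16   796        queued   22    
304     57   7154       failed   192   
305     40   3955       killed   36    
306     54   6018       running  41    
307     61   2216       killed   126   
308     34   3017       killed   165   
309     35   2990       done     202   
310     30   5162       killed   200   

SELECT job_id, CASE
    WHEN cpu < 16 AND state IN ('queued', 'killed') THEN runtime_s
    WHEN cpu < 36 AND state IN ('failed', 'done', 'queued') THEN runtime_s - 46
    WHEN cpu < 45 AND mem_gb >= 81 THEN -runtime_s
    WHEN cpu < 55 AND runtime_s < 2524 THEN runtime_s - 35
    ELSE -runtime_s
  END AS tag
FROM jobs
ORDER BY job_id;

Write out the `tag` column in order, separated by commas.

2034, -2487, -4084, 750, -7154, -3955, -6018, -2216, -3017, 2944, -5162

job_id=300: cpu < 55 AND runtime_s < 2524 → 2034
job_id=301: ELSE → -2487
job_id=302: ELSE → -4084
job_id=303: cpu < 36 AND state IN ('failed', 'done', 'queued') → 750
job_id=304: ELSE → -7154
job_id=305: ELSE → -3955
job_id=306: ELSE → -6018
job_id=307: ELSE → -2216
job_id=308: cpu < 45 AND mem_gb >= 81 → -3017
job_id=309: cpu < 36 AND state IN ('failed', 'done', 'queued') → 2944
job_id=310: cpu < 45 AND mem_gb >= 81 → -5162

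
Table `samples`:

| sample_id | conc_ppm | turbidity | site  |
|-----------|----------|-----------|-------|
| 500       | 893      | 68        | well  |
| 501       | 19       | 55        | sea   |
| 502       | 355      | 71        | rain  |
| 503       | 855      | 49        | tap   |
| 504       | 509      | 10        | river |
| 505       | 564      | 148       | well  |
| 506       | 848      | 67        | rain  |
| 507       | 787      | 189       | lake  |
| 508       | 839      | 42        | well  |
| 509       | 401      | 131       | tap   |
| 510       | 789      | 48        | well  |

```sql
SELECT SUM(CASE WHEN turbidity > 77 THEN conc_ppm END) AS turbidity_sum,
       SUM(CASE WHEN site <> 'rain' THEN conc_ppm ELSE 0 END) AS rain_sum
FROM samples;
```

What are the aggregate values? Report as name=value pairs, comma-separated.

[turbidity_sum: turbidity > 77]
sample_id=500: ✗
sample_id=501: ✗
sample_id=502: ✗
sample_id=503: ✗
sample_id=504: ✗
sample_id=505: ✓ → 564
sample_id=506: ✗
sample_id=507: ✓ → 787
sample_id=508: ✗
sample_id=509: ✓ → 401
sample_id=510: ✗
turbidity_sum = 564 + 787 + 401 = 1752
—
[rain_sum: site <> 'rain']
sample_id=500: ✓ → 893
sample_id=501: ✓ → 19
sample_id=502: ✗
sample_id=503: ✓ → 855
sample_id=504: ✓ → 509
sample_id=505: ✓ → 564
sample_id=506: ✗
sample_id=507: ✓ → 787
sample_id=508: ✓ → 839
sample_id=509: ✓ → 401
sample_id=510: ✓ → 789
rain_sum = 893 + 19 + 855 + 509 + 564 + 787 + 839 + 401 + 789 = 5656

turbidity_sum=1752, rain_sum=5656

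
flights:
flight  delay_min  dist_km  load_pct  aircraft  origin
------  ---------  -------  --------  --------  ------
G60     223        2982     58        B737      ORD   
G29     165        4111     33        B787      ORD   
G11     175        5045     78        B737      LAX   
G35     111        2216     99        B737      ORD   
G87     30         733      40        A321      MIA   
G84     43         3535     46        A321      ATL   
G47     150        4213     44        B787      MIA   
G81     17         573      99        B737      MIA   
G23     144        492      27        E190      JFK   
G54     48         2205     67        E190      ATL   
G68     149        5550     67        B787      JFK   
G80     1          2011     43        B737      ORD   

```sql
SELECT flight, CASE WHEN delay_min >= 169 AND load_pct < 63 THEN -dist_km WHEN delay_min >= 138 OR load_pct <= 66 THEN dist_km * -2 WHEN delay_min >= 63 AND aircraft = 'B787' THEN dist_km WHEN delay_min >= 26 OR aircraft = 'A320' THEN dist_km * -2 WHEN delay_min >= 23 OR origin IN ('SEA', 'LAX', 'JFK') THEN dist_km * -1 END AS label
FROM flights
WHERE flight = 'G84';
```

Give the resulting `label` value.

-7070

flight = G84: delay_min=43, dist_km=3535, load_pct=46, aircraft=A321, origin=ATL.
delay_min >= 169 AND load_pct < 63 → false
delay_min >= 138 OR load_pct <= 66 → true → -7070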